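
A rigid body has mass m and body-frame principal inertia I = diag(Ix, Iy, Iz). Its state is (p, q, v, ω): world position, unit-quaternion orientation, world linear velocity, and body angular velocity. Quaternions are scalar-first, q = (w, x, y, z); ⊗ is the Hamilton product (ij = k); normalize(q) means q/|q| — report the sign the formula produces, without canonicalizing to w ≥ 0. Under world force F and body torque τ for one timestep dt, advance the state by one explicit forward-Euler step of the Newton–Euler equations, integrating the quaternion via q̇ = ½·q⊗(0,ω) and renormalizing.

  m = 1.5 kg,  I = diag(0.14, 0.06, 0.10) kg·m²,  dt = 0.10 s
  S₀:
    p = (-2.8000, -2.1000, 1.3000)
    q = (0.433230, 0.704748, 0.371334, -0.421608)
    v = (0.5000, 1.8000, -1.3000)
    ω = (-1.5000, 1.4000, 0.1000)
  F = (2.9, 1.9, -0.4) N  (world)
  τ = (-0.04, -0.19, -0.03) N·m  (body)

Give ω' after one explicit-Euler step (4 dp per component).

precession coupling ω×(Iω) = (0.0056, -0.0060, 0.1680)
(τ − ω×Iω)/I = (-0.3257, -3.0667, -1.9800)
new body rate ω' = (-1.5326, 1.0933, -0.0980)

ω' = (-1.5326, 1.0933, -0.0980)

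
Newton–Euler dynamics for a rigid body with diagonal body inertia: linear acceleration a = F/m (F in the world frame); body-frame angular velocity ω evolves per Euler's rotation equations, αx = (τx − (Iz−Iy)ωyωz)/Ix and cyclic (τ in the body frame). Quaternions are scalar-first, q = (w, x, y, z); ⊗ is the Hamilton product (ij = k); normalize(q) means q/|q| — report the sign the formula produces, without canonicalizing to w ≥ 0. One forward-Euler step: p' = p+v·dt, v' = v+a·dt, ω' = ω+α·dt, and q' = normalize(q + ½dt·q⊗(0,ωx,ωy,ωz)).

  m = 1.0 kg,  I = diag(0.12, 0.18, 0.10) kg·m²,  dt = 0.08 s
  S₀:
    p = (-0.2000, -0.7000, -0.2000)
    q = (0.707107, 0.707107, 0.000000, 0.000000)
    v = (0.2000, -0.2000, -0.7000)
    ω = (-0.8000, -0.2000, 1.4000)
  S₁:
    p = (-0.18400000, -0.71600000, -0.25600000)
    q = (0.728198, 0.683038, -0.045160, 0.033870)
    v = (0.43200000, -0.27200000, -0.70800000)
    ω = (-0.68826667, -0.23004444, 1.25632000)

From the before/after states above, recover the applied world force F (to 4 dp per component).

velocity change Δv = (0.23200000, -0.07200000, -0.00800000)
applied force F = (2.9000, -0.9000, -0.1000)

F = (2.9000, -0.9000, -0.1000)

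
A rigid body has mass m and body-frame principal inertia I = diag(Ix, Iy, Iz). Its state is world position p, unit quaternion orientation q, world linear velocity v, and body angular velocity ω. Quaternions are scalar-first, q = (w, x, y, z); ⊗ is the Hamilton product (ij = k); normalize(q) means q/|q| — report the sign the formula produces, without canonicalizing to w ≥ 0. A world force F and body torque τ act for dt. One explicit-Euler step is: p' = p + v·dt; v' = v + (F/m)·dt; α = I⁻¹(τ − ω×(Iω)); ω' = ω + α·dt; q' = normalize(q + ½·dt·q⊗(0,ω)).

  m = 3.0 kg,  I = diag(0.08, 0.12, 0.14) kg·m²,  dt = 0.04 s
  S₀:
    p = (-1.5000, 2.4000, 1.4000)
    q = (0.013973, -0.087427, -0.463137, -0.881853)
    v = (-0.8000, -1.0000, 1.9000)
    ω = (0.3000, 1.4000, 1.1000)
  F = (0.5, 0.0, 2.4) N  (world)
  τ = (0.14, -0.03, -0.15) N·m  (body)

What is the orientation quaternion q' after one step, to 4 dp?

2q̇ = q⊗(0,ω) = (1.6446582, 0.7293354, -0.1488240, 0.0319136)
q' = normalize(q + ½dt·q⊗(0,ω)) = (0.0468, -0.0728, -0.4658, -0.8806)

q' = (0.0468, -0.0728, -0.4658, -0.8806)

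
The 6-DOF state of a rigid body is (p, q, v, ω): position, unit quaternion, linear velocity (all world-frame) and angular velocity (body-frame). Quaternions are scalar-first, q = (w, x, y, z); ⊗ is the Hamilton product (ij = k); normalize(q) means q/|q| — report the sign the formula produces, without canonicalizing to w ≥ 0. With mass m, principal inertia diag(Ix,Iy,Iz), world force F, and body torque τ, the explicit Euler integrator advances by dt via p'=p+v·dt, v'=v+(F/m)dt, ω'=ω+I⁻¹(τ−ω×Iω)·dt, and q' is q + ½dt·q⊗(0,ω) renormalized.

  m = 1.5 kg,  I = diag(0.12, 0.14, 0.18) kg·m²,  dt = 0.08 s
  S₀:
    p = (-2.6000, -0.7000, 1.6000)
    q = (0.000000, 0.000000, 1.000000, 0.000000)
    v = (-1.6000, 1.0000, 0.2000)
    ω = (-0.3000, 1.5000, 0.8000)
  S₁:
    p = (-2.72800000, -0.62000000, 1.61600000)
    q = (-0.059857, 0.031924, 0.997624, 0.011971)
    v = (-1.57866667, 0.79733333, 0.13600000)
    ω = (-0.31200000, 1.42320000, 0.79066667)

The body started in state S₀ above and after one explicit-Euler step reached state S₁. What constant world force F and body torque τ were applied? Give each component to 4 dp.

velocity change Δv = (0.02133333, -0.20266667, -0.06400000)
applied force F = (0.4000, -3.8000, -1.2000)
ω₁ − ω₀ = (-0.01200000, -0.07680000, -0.00933333)
τ = I·(Δω/dt) + ω₀×(Iω₀) = (0.0300, -0.1200, -0.0300)

F = (0.4000, -3.8000, -1.2000)
τ = (0.0300, -0.1200, -0.0300)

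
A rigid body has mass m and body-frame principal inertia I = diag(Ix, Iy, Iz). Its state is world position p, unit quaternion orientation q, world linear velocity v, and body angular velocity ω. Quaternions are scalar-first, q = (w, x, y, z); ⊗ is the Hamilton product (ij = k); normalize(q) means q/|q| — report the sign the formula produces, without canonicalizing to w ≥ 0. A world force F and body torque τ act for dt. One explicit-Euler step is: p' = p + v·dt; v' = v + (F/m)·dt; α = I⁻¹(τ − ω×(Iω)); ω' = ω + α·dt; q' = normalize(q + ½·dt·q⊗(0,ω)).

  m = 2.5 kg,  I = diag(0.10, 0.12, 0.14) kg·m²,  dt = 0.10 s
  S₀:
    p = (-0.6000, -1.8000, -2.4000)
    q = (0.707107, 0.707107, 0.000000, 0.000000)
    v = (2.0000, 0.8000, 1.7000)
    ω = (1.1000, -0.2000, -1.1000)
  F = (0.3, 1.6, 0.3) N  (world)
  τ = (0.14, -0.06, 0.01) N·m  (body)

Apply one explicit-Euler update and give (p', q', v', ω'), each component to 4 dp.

(τ − ω×Iω)/I = (1.3560, -0.9033, 0.1029)
ω + α·dt = (1.2356, -0.2903, -1.0897)
Hamilton product q⊗(0,ω) = (-0.7778177, 0.7778177, 0.6363963, -0.9192391)
updated quaternion q' = (0.6662, 0.7437, 0.0317, -0.0458)
p' = p + v·dt = (-0.4000, -1.7200, -2.2300)
new velocity v' = (2.0120, 0.8640, 1.7120)

p' = (-0.4000, -1.7200, -2.2300)
q' = (0.6662, 0.7437, 0.0317, -0.0458)
v' = (2.0120, 0.8640, 1.7120)
ω' = (1.2356, -0.2903, -1.0897)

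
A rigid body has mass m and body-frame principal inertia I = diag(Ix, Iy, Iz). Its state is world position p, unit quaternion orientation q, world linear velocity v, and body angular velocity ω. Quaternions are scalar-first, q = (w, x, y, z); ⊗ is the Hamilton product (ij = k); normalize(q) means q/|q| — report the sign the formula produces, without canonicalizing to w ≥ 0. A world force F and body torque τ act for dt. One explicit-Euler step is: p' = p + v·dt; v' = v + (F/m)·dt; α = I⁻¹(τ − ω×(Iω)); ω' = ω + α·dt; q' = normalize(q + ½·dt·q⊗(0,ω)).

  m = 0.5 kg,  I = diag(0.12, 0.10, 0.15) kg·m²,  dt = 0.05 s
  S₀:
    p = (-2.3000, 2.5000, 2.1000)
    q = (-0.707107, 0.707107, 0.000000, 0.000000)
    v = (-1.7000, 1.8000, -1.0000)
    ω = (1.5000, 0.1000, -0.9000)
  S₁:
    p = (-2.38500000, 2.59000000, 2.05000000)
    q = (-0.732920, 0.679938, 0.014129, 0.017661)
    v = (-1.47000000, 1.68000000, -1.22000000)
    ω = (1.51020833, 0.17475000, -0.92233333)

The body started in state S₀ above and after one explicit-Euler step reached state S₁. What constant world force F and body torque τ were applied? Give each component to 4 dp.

F = (2.3000, -1.2000, -2.2000)
τ = (0.0200, 0.1900, -0.0700)

velocity change Δv = (0.23000000, -0.12000000, -0.22000000)
F = m·Δv/dt = (2.3000, -1.2000, -2.2000)
ω₁ − ω₀ = (0.01020833, 0.07475000, -0.02233333)
gyro term ω₀×Iω₀ = (-0.0045, 0.0405, -0.0030)
τ = I·(Δω/dt) + ω₀×(Iω₀) = (0.0200, 0.1900, -0.0700)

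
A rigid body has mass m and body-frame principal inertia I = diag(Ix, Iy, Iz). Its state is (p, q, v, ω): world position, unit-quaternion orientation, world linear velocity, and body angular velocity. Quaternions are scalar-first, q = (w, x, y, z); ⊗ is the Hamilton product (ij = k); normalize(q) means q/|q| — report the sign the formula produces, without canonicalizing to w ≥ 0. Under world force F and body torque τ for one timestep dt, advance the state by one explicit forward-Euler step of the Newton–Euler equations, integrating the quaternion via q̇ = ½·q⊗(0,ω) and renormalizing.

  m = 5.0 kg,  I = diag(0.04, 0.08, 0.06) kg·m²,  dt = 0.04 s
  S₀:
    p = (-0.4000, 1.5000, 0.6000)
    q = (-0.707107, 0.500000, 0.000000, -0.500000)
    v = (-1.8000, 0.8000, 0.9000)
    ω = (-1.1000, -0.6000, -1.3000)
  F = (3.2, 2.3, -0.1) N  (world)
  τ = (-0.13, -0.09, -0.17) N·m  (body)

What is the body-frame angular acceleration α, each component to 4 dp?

α = (-2.8600, -0.7675, -3.2733)

ω×(Iω) gyroscopic = (-0.0156, -0.0286, 0.0264)
(τ − ω×Iω)/I = (-2.8600, -0.7675, -3.2733)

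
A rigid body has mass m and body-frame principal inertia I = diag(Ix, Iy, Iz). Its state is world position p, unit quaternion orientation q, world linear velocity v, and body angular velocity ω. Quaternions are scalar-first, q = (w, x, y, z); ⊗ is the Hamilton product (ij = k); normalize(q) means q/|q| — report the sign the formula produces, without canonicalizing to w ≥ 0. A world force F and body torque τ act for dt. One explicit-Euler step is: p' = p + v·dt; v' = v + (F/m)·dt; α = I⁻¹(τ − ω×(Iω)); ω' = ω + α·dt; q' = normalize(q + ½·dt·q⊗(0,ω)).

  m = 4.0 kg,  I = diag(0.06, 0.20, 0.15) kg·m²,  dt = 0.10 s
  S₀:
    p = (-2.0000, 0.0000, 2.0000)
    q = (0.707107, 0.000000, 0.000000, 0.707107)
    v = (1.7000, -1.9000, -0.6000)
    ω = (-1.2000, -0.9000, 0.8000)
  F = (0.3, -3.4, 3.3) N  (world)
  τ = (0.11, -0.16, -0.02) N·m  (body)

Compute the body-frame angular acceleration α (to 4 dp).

precession coupling ω×(Iω) = (0.0360, 0.0864, 0.1512)
angular accel α = (1.2333, -1.2320, -1.1413)

α = (1.2333, -1.2320, -1.1413)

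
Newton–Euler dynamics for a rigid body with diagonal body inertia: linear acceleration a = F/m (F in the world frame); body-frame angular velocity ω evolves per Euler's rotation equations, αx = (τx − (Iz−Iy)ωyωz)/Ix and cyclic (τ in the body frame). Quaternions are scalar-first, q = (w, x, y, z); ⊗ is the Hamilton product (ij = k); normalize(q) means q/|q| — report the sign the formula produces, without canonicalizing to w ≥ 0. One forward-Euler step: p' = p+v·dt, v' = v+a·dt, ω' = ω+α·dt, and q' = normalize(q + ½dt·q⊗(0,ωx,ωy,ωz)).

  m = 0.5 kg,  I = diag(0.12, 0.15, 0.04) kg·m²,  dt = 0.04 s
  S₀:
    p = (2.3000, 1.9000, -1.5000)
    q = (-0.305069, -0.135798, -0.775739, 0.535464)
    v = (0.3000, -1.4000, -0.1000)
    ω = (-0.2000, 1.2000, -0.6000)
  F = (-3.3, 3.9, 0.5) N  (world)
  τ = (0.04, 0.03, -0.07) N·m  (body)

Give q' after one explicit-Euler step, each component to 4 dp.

q' = (-0.2805, -0.1381, -0.7865, 0.5326)

Hamilton product q⊗(0,ω) = (1.2250056, -0.1160996, -0.5546544, -0.1350640)
q + ½dt·q⊗(0,ω), renormalized = (-0.2805, -0.1381, -0.7865, 0.5326)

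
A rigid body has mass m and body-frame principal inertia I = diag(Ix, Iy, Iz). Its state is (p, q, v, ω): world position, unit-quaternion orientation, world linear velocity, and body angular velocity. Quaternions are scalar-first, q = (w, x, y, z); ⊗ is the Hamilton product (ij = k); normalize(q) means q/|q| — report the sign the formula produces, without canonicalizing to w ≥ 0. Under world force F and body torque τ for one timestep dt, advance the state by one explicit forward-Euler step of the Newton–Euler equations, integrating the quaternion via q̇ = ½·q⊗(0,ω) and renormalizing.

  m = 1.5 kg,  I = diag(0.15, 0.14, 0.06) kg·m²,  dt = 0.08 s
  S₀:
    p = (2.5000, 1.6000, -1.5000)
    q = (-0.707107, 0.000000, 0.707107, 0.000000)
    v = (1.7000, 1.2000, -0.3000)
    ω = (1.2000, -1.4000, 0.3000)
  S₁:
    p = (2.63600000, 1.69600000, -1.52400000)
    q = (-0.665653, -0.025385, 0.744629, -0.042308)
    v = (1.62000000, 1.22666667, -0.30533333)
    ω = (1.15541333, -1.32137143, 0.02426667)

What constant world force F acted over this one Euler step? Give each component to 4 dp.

Δv = v₁−v₀ = (-0.08000000, 0.02666667, -0.00533333)
m·(v₁−v₀)/dt = (-1.5000, 0.5000, -0.1000)

F = (-1.5000, 0.5000, -0.1000)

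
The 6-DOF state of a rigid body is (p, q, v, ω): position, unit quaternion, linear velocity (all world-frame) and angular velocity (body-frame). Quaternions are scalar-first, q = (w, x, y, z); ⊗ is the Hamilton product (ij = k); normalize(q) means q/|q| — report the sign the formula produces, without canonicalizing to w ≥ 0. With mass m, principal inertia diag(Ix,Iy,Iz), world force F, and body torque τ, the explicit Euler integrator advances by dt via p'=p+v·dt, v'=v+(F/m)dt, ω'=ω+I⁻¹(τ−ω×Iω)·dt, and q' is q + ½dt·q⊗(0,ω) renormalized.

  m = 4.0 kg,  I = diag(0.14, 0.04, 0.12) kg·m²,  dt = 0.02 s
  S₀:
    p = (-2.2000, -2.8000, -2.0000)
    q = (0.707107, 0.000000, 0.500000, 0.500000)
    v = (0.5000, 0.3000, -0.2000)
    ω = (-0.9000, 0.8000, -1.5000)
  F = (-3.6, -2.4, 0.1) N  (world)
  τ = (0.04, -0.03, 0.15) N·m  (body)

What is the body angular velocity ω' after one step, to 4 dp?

precession coupling ω×(Iω) = (-0.0960, 0.0270, 0.0720)
(τ − ω×Iω)/I = (0.9714, -1.4250, 0.6500)
ω' = ω + α·dt = (-0.8806, 0.7715, -1.4870)

ω' = (-0.8806, 0.7715, -1.4870)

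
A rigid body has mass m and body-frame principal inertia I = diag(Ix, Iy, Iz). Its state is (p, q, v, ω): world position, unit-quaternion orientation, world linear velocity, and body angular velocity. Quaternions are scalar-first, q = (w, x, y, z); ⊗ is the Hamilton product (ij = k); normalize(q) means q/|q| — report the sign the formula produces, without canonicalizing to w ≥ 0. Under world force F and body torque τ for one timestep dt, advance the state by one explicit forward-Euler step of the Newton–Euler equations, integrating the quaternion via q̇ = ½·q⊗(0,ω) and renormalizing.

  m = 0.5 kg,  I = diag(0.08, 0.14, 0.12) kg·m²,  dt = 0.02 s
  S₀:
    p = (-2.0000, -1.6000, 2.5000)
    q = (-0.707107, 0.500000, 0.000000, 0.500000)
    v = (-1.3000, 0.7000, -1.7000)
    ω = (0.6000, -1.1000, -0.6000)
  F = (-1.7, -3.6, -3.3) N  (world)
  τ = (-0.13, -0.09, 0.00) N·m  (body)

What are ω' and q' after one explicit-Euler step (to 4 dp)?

ω' = (0.5708, -1.1149, -0.5934)
q' = (-0.7070, 0.5012, 0.0138, 0.4987)

ω×(Iω) gyroscopic = (-0.0132, 0.0144, -0.0396)
α = I⁻¹(τ − ω×Iω) = (-1.4600, -0.7457, 0.3300)
ω' = ω + α·dt = (0.5708, -1.1149, -0.5934)
q⊗(0,ω) = (0.0000000, 0.1257358, 1.3778177, -0.1257358)
q' = normalize(q + ½dt·q⊗(0,ω)) = (-0.7070, 0.5012, 0.0138, 0.4987)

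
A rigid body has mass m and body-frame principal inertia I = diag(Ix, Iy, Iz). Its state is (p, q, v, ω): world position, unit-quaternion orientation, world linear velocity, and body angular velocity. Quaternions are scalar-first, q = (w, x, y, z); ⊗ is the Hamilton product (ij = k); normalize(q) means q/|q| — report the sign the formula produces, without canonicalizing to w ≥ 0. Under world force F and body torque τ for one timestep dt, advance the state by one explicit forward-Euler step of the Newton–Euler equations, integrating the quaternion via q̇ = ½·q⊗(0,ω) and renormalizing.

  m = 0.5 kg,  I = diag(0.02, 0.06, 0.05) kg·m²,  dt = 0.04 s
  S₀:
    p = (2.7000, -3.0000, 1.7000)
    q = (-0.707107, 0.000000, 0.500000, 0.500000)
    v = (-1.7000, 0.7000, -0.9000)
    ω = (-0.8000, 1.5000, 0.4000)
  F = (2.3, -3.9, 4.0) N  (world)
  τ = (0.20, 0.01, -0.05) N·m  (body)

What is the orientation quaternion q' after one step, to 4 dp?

q' = (-0.7257, 0.0003, 0.4705, 0.5020)

q⊗(0,ω) = (-0.9500000, 0.0156856, -1.4606605, 0.1171572)
q + ½dt·q⊗(0,ω), renormalized = (-0.7257, 0.0003, 0.4705, 0.5020)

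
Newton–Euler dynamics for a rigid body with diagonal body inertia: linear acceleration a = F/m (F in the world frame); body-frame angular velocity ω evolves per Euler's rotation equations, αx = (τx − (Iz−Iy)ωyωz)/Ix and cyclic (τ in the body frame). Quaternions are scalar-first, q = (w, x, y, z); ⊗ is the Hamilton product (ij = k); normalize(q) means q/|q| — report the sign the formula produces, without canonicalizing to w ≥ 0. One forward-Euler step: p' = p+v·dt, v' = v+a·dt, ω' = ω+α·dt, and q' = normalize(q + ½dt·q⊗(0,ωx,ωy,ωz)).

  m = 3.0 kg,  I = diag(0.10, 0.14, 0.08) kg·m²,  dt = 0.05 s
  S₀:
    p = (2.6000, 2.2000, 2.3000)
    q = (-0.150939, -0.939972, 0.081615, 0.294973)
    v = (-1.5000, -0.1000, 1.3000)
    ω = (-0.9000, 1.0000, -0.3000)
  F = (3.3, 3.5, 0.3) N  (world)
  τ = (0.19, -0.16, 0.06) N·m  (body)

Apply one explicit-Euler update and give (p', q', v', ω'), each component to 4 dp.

angular accel α = (1.7200, -1.1814, 1.2000)
new body rate ω' = (-0.8140, 0.9409, -0.2400)
Hamilton product q⊗(0,ω) = (-0.8390979, -0.1836124, -0.6984063, -0.8212368)
q' = normalize(q + ½dt·q⊗(0,ω)) = (-0.1718, -0.9440, 0.0641, 0.2743)
a = F/m = (1.1000, 1.1667, 0.1000)
p + v·dt = (2.5250, 2.1950, 2.3650)
v + (F/m)dt = (-1.4450, -0.0417, 1.3050)

p' = (2.5250, 2.1950, 2.3650)
q' = (-0.1718, -0.9440, 0.0641, 0.2743)
v' = (-1.4450, -0.0417, 1.3050)
ω' = (-0.8140, 0.9409, -0.2400)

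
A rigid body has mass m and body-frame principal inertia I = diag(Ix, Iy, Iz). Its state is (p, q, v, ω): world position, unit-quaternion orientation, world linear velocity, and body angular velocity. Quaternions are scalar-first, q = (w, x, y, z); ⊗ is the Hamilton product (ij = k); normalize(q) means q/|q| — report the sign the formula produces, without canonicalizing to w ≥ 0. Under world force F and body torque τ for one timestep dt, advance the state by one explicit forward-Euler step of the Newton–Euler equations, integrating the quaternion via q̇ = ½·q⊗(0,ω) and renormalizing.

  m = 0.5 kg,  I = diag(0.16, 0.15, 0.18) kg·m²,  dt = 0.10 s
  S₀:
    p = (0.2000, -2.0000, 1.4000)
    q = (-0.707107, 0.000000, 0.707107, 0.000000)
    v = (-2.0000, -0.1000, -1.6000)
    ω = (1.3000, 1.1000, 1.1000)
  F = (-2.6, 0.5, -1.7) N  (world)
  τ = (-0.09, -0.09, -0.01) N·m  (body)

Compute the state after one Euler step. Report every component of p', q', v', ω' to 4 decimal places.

(τ − ω×Iω)/I = (-0.7894, -0.4093, 0.0239)
ω + α·dt = (1.2211, 1.0591, 1.1024)
2q̇ = q⊗(0,ω) = (-0.7778177, -0.1414214, -0.7778177, -1.6970568)
updated quaternion q' = (-0.7422, -0.0070, 0.6648, -0.0844)
new position p' = (0.0000, -2.0100, 1.2400)
v + (F/m)dt = (-2.5200, 0.0000, -1.9400)

p' = (0.0000, -2.0100, 1.2400)
q' = (-0.7422, -0.0070, 0.6648, -0.0844)
v' = (-2.5200, 0.0000, -1.9400)
ω' = (1.2211, 1.0591, 1.1024)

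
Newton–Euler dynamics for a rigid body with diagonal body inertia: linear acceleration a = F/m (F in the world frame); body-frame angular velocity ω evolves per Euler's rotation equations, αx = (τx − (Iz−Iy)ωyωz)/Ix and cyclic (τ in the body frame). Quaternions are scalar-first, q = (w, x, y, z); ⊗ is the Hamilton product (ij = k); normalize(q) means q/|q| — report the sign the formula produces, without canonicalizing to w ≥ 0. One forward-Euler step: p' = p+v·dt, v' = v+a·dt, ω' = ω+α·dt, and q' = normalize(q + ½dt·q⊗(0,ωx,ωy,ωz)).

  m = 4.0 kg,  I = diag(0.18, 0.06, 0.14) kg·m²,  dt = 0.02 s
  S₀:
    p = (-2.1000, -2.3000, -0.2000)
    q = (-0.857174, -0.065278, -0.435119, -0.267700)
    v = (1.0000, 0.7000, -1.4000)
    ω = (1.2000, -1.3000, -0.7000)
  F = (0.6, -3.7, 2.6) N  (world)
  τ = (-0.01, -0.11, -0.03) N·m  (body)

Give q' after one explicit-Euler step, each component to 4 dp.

Hamilton product q⊗(0,ω) = (-0.6747111, -1.0720355, 0.7473916, 1.2070260)
q' = normalize(q + ½dt·q⊗(0,ω)) = (-0.8638, -0.0760, -0.4276, -0.2556)

q' = (-0.8638, -0.0760, -0.4276, -0.2556)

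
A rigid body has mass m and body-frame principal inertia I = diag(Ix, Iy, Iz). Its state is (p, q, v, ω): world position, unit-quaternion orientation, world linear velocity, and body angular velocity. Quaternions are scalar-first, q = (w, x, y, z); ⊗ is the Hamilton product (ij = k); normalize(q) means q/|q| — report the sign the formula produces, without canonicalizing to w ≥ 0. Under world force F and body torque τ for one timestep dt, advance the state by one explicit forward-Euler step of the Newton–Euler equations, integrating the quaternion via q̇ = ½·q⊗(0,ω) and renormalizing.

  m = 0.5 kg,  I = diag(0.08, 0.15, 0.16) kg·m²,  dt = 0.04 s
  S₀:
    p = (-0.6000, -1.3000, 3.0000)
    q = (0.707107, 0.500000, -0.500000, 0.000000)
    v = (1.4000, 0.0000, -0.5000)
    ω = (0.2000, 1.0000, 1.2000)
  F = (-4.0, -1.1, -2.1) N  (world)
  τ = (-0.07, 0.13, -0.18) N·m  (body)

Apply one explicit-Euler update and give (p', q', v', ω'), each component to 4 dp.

p' = (-0.5440, -1.3000, 2.9800)
q' = (0.7148, 0.4906, -0.4976, 0.0290)
v' = (1.0800, -0.0880, -0.6680)
ω' = (0.1590, 1.0398, 1.1515)

a = (-8.0000, -2.2000, -4.2000)
p + v·dt = (-0.5440, -1.3000, 2.9800)
v' = v + a·dt = (1.0800, -0.0880, -0.6680)
precession coupling ω×(Iω) = (0.0120, -0.0192, 0.0140)
(τ − ω×Iω)/I = (-1.0250, 0.9947, -1.2125)
ω + α·dt = (0.1590, 1.0398, 1.1515)
Hamilton product q⊗(0,ω) = (0.4000000, -0.4585786, 0.1071070, 1.4485284)
q + ½dt·q⊗(0,ω), renormalized = (0.7148, 0.4906, -0.4976, 0.0290)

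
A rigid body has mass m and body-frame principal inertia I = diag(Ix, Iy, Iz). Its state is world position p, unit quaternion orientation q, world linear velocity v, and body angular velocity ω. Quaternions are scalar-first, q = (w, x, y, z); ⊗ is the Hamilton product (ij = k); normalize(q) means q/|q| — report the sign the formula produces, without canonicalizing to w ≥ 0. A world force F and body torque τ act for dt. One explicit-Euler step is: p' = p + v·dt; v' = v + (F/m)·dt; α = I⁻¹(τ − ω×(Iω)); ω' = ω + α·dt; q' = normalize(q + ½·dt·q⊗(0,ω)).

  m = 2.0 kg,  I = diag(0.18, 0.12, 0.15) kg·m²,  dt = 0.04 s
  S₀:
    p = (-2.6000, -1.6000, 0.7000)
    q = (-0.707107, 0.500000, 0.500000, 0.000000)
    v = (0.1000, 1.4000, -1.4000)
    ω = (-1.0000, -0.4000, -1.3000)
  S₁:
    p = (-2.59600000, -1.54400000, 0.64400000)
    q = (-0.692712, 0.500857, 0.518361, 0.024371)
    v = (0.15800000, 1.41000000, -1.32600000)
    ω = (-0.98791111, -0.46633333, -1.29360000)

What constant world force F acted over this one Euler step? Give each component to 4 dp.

velocity change Δv = (0.05800000, 0.01000000, 0.07400000)
m·(v₁−v₀)/dt = (2.9000, 0.5000, 3.7000)

F = (2.9000, 0.5000, 3.7000)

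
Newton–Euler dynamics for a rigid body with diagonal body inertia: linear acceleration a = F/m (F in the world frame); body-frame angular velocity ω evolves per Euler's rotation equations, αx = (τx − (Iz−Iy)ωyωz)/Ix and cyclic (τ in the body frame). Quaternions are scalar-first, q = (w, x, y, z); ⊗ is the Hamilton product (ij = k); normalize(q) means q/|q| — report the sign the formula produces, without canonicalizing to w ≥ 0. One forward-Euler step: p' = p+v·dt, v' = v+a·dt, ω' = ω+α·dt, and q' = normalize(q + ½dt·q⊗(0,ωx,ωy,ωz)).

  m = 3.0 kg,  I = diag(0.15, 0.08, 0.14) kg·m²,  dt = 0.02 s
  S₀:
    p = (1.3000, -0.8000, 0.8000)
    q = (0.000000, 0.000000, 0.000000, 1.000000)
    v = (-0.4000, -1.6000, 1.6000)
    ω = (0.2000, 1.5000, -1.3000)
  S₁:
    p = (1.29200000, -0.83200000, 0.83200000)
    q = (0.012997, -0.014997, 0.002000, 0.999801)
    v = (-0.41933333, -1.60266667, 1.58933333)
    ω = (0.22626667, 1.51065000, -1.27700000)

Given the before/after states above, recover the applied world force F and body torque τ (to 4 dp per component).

v₁ − v₀ = (-0.01933333, -0.00266667, -0.01066667)
m·(v₁−v₀)/dt = (-2.9000, -0.4000, -1.6000)
ω₁ − ω₀ = (0.02626667, 0.01065000, 0.02300000)
precession coupling = (-0.1170, -0.0026, -0.0210)
applied torque τ = (0.0800, 0.0400, 0.1400)

F = (-2.9000, -0.4000, -1.6000)
τ = (0.0800, 0.0400, 0.1400)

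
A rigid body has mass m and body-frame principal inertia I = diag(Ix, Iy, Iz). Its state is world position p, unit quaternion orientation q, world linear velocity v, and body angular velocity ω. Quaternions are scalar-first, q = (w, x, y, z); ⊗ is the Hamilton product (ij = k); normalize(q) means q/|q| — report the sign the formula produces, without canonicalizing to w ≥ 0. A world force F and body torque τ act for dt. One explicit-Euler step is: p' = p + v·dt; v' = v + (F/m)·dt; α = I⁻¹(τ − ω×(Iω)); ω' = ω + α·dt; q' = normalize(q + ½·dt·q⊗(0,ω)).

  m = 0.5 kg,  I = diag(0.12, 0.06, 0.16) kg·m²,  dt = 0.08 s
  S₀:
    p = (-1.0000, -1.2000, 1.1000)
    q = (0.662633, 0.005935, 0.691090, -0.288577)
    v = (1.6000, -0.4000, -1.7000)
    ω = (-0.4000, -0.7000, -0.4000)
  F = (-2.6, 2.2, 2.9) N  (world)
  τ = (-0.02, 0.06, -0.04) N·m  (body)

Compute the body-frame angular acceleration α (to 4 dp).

precession coupling ω×(Iω) = (0.0280, -0.0064, -0.0168)
angular accel α = (-0.4000, 1.1067, -0.1450)

α = (-0.4000, 1.1067, -0.1450)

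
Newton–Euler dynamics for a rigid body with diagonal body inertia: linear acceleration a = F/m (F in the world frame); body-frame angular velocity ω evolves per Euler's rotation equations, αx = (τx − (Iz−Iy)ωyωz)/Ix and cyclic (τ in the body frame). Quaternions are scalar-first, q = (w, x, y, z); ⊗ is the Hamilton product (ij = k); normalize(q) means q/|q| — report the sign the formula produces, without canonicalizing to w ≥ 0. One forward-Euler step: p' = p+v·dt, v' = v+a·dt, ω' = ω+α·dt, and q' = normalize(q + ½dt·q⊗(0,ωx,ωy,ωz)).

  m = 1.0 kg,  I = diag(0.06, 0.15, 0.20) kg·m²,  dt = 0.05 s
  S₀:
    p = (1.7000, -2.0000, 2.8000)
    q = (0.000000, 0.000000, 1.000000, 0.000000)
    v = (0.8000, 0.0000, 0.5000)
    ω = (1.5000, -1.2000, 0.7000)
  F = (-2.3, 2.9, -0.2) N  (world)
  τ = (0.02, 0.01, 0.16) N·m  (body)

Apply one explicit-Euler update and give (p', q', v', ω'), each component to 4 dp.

p' = (1.7400, -2.0000, 2.8250)
q' = (0.0300, 0.0175, 0.9987, -0.0375)
v' = (0.6850, 0.1450, 0.4900)
ω' = (1.5517, -1.1477, 0.7805)

α = I⁻¹(τ − ω×Iω) = (1.0333, 1.0467, 1.6100)
new body rate ω' = (1.5517, -1.1477, 0.7805)
q⊗(0,ω) = (1.2000000, 0.7000000, 0.0000000, -1.5000000)
updated quaternion q' = (0.0300, 0.0175, 0.9987, -0.0375)
linear accel F/m = (-2.3000, 2.9000, -0.2000)
new position p' = (1.7400, -2.0000, 2.8250)
v + (F/m)dt = (0.6850, 0.1450, 0.4900)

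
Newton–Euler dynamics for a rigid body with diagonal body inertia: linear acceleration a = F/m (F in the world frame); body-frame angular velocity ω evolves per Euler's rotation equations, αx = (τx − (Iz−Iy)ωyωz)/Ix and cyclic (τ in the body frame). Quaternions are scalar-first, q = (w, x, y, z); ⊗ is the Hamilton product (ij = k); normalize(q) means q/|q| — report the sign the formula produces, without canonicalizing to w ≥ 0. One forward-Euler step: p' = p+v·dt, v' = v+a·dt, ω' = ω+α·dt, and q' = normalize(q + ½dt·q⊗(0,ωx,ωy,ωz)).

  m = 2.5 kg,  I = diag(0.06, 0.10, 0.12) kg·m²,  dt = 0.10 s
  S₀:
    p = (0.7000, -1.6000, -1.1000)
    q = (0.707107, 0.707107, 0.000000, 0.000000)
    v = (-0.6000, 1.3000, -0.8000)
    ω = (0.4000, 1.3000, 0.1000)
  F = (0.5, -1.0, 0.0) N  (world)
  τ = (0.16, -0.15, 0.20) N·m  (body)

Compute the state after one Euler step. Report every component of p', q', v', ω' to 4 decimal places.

(τ − ω×Iω)/I = (2.6233, -1.4760, 1.4933)
ω' = ω + α·dt = (0.6623, 1.1524, 0.2493)
q⊗(0,ω) = (-0.2828428, 0.2828428, 0.8485284, 0.9899498)
q' = normalize(q + ½dt·q⊗(0,ω)) = (0.6914, 0.7196, 0.0423, 0.0494)
p + v·dt = (0.6400, -1.4700, -1.1800)
new velocity v' = (-0.5800, 1.2600, -0.8000)

p' = (0.6400, -1.4700, -1.1800)
q' = (0.6914, 0.7196, 0.0423, 0.0494)
v' = (-0.5800, 1.2600, -0.8000)
ω' = (0.6623, 1.1524, 0.2493)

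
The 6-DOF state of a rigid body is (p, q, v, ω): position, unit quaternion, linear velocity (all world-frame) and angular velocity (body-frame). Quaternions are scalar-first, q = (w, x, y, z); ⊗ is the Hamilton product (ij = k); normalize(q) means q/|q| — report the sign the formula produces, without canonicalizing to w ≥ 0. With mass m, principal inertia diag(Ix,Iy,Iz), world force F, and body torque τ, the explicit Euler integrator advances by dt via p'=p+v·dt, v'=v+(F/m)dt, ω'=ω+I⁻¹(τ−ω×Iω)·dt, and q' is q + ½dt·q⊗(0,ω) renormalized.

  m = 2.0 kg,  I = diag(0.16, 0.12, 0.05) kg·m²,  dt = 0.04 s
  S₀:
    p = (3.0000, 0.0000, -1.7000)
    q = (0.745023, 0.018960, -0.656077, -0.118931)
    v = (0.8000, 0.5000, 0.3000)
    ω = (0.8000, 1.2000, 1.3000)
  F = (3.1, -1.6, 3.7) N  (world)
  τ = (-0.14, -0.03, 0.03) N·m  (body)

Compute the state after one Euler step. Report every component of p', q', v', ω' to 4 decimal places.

p + v·dt = (3.0320, 0.0200, -1.6880)
new velocity v' = (0.8620, 0.4680, 0.3740)
angular accel α = (-0.1925, -1.2033, 1.3680)
ω + α·dt = (0.7923, 1.1519, 1.3547)
q⊗(0,ω) = (0.9267347, -0.1141645, 0.7742348, 1.5161435)
q' = normalize(q + ½dt·q⊗(0,ω)) = (0.7630, 0.0167, -0.6401, -0.0885)

p' = (3.0320, 0.0200, -1.6880)
q' = (0.7630, 0.0167, -0.6401, -0.0885)
v' = (0.8620, 0.4680, 0.3740)
ω' = (0.7923, 1.1519, 1.3547)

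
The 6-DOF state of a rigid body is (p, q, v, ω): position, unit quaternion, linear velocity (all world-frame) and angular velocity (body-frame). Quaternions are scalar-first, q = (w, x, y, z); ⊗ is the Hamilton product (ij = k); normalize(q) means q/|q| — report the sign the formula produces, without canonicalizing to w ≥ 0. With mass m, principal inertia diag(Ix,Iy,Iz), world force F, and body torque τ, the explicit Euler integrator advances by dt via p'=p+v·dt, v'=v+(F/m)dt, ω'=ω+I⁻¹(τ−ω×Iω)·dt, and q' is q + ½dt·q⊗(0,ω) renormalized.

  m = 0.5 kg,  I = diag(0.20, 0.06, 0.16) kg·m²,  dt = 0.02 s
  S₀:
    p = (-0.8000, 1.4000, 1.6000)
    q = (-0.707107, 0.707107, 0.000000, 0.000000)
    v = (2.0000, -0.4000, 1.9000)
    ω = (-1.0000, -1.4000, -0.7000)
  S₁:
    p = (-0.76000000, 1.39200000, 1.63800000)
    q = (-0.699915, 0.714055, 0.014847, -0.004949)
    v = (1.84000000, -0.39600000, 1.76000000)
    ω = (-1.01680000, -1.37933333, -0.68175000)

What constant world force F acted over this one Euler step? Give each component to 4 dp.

F = (-4.0000, 0.1000, -3.5000)

velocity change Δv = (-0.16000000, 0.00400000, -0.14000000)
m·(v₁−v₀)/dt = (-4.0000, 0.1000, -3.5000)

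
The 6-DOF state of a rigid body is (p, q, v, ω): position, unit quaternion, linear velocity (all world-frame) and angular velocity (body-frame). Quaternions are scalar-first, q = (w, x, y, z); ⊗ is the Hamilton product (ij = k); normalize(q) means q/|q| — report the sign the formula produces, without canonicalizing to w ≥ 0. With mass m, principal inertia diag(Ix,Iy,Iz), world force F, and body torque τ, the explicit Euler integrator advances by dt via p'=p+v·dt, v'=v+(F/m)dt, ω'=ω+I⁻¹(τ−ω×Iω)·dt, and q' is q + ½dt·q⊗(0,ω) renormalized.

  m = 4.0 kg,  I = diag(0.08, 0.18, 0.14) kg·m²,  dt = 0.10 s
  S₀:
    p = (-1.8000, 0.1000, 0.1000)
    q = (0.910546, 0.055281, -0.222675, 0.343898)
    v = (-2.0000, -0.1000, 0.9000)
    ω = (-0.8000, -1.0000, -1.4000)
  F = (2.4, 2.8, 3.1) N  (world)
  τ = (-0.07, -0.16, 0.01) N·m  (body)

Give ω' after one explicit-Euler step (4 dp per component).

(τ − ω×Iω)/I = (-0.1750, -0.5156, -0.5000)
new body rate ω' = (-0.8175, -1.0516, -1.4500)

ω' = (-0.8175, -1.0516, -1.4500)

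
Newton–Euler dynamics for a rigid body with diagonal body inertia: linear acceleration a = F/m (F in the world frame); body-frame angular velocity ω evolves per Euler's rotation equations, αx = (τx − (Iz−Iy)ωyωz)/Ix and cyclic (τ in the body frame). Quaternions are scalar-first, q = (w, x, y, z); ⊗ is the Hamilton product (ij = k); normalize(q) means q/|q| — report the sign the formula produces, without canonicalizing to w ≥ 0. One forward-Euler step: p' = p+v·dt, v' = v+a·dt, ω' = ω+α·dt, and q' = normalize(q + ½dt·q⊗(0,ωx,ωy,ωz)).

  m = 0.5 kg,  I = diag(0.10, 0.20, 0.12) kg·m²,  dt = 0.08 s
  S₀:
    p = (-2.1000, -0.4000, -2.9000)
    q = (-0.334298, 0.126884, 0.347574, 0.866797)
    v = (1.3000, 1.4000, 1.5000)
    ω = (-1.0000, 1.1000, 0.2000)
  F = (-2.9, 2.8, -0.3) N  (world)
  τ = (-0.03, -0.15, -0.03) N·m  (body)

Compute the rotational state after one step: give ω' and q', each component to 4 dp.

ω' = (-1.0099, 1.0384, 0.2533)
q' = (-0.3508, 0.1047, 0.2966, 0.8820)

(τ − ω×Iω)/I = (-0.1240, -0.7700, 0.6667)
ω' = ω + α·dt = (-1.0099, 1.0384, 0.2533)
q⊗(0,ω) = (-0.4288068, -0.5496639, -1.2599016, 0.4202868)
updated quaternion q' = (-0.3508, 0.1047, 0.2966, 0.8820)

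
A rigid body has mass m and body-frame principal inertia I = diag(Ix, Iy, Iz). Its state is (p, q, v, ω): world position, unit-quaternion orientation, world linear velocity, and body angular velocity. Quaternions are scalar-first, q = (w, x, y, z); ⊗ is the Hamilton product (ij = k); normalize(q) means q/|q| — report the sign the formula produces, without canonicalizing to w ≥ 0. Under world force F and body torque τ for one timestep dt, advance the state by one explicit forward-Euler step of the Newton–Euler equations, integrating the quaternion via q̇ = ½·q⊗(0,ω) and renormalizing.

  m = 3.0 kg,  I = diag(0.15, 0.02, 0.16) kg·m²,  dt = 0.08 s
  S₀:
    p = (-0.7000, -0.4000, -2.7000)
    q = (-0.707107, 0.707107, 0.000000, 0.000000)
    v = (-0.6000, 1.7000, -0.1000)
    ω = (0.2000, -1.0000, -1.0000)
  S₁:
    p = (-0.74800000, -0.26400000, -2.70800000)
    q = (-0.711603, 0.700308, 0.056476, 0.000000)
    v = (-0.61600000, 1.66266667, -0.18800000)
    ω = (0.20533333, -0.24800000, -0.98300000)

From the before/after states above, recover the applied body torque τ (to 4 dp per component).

τ = (0.1500, 0.1900, 0.0600)

ω₁ − ω₀ = (0.00533333, 0.75200000, 0.01700000)
applied torque τ = (0.1500, 0.1900, 0.0600)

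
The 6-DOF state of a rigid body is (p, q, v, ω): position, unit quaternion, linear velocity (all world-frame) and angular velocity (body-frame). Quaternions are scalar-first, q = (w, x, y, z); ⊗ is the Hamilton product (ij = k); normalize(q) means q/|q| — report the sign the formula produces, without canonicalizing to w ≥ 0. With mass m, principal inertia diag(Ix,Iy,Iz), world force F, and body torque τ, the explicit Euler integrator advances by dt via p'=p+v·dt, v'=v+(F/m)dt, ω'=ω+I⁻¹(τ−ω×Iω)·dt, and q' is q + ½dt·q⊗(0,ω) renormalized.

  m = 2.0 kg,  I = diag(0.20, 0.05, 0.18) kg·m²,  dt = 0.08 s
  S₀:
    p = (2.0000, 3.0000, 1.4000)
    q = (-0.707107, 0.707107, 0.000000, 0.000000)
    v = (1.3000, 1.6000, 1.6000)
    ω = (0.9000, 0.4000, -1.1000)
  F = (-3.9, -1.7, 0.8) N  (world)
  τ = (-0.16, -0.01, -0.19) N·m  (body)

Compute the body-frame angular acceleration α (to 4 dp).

precession coupling ω×(Iω) = (-0.0572, -0.0198, -0.0540)
(τ − ω×Iω)/I = (-0.5140, 0.1960, -0.7556)

α = (-0.5140, 0.1960, -0.7556)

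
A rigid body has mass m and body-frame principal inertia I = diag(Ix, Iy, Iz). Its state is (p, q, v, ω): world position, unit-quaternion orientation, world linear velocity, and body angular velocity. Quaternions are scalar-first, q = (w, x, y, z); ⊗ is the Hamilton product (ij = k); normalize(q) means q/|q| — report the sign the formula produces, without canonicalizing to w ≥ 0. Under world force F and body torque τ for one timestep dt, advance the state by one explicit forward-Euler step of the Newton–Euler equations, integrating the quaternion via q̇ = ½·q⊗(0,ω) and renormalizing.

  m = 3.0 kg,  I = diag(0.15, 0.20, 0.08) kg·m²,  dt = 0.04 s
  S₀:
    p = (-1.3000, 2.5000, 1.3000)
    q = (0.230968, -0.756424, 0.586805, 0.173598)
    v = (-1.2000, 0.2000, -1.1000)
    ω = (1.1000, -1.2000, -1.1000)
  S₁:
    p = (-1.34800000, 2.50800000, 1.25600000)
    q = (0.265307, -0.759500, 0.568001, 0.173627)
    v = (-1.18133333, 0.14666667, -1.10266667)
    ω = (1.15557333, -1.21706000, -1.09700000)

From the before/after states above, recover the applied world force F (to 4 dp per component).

velocity change Δv = (0.01866667, -0.05333333, -0.00266667)
applied force F = (1.4000, -4.0000, -0.2000)

F = (1.4000, -4.0000, -0.2000)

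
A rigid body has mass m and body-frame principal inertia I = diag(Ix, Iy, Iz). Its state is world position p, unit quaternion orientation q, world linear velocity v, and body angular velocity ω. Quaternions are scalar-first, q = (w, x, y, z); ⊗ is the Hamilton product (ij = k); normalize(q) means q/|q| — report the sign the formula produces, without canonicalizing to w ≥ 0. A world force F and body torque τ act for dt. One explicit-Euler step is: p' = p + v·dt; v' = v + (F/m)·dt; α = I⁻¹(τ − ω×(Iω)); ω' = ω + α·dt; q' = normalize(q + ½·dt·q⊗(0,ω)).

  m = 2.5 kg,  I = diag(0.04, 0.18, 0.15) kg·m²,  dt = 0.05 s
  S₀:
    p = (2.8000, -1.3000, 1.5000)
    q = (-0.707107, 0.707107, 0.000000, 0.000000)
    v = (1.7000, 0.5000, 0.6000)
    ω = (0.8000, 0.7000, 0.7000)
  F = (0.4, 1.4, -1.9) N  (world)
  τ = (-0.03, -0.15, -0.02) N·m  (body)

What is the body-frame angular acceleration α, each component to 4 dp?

α = (-0.3825, -0.4911, -0.6560)

gyro term ω×Iω = (-0.0147, -0.0616, 0.0784)
angular accel α = (-0.3825, -0.4911, -0.6560)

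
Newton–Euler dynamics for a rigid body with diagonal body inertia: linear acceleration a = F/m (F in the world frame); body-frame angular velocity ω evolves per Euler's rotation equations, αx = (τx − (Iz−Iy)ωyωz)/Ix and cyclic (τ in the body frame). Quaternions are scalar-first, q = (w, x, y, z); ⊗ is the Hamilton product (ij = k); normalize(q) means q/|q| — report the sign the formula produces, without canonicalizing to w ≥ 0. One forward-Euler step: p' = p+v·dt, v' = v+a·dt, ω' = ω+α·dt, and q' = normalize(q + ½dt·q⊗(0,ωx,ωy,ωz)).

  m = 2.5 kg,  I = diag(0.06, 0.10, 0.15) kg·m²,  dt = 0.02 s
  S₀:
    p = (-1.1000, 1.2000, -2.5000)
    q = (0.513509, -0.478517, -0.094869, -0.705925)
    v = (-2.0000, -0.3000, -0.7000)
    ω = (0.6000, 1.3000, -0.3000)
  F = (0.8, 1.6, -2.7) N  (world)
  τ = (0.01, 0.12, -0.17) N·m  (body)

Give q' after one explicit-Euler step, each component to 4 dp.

q' = (0.5154, -0.4659, -0.0939, -0.7130)

q⊗(0,ω) = (0.1986624, 1.2542686, 0.1004516, -0.7192034)
q + ½dt·q⊗(0,ω), renormalized = (0.5154, -0.4659, -0.0939, -0.7130)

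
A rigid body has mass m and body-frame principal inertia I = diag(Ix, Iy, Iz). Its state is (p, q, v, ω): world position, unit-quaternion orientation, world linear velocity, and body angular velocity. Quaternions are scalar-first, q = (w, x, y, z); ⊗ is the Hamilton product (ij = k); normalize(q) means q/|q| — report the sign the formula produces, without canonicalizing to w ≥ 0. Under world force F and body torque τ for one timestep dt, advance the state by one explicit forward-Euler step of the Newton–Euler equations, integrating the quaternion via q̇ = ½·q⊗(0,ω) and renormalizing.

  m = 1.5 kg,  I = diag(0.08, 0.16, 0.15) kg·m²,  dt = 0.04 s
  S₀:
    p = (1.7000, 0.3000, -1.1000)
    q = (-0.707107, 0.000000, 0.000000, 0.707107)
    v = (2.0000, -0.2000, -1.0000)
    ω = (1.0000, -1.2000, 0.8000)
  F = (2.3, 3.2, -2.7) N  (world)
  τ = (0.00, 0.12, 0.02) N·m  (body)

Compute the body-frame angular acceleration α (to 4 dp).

gyro term ω×Iω = (0.0096, -0.0560, -0.0960)
angular accel α = (-0.1200, 1.1000, 0.7733)

α = (-0.1200, 1.1000, 0.7733)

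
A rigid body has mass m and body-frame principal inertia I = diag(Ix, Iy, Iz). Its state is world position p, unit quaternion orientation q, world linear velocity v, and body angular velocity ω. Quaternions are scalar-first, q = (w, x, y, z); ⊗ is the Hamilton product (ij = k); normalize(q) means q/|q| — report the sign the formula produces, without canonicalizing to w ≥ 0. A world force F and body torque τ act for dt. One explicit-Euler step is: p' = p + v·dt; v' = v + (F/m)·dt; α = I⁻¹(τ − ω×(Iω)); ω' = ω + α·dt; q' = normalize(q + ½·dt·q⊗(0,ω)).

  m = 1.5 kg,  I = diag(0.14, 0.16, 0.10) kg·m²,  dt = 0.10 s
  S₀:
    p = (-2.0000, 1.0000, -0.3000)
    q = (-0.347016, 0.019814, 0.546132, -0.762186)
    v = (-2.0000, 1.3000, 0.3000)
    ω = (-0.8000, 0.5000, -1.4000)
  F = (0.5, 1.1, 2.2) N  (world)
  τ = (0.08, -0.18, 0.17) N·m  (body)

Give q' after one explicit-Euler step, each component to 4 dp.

2q̇ = q⊗(0,ω) = (-1.3242752, -0.1058790, 0.4639804, 0.9326350)
q' = normalize(q + ½dt·q⊗(0,ω)) = (-0.4118, 0.0145, 0.5673, -0.7130)

q' = (-0.4118, 0.0145, 0.5673, -0.7130)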